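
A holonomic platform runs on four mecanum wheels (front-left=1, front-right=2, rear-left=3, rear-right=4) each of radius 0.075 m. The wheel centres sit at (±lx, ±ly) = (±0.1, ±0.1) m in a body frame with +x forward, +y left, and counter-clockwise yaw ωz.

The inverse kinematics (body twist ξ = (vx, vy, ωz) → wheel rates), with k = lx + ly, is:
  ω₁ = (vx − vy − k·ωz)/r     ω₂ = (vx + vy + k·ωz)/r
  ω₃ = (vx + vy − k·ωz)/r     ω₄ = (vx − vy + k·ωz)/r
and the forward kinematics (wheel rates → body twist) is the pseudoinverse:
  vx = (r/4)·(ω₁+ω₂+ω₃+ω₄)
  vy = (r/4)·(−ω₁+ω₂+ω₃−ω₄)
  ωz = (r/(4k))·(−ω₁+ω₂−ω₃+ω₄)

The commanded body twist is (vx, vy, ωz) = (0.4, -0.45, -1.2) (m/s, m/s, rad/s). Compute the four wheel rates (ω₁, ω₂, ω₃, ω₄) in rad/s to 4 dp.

k = lx + ly = 0.1 + 0.1 = 0.2000;  k·ωz = 0.2000·-1.2 = -0.2400
ω₁ (FL) = (vx − vy − k·ωz)/r = 1.0900/0.075 = 14.5333
ω₂ (FR) = (vx + vy + k·ωz)/r = -0.2900/0.075 = -3.8667
ω₃ (RL) = (vx + vy − k·ωz)/r = 0.1900/0.075 = 2.5333
ω₄ (RR) = (vx − vy + k·ωz)/r = 0.6100/0.075 = 8.1333

(14.5333, -3.8667, 2.5333, 8.1333)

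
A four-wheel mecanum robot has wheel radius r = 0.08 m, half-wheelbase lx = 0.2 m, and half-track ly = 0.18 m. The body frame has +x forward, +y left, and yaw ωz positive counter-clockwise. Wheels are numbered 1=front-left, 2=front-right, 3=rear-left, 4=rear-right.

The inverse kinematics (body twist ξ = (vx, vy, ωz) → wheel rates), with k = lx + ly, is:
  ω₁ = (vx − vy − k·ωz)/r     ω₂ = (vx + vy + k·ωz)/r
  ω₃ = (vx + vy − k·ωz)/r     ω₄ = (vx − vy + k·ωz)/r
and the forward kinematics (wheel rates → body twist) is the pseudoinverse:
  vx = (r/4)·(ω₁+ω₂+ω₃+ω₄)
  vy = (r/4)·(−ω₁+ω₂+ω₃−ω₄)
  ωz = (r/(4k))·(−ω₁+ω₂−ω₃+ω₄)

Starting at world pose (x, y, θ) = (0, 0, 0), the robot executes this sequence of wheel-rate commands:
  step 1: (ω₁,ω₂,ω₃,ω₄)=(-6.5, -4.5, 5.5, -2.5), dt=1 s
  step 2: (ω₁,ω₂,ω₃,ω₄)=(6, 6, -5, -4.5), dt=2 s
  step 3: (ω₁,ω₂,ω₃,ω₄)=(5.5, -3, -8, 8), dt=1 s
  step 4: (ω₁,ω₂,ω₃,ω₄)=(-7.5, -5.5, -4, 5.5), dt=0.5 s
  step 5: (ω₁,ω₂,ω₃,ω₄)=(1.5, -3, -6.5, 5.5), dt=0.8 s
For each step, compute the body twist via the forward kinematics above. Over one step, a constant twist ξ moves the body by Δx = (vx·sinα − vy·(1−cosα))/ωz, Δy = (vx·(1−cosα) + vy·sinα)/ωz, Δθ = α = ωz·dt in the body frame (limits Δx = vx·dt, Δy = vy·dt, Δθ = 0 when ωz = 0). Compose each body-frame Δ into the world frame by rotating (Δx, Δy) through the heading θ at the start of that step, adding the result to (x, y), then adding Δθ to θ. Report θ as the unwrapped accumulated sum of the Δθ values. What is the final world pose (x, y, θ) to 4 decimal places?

(0.0062, -0.6591, 0.7500)

step 1: ξ=(vx,vy,ωz)=(-0.1600, 0.2000, -0.3158), dt=1.0 → body Δ=(-0.1260, 0.2217, -0.3158) → world pose (-0.1260, 0.2217, -0.3158)
step 2: ξ=(vx,vy,ωz)=(0.0500, -0.0100, 0.0263), dt=2.0 → body Δ=(0.1005, -0.0174, 0.0526) → world pose (-0.0359, 0.1740, -0.2632)
step 3: ξ=(vx,vy,ωz)=(0.0500, -0.4900, 0.3947), dt=1.0 → body Δ=(0.1442, -0.4676, 0.3947) → world pose (-0.0184, -0.3150, 0.1316)
step 4: ξ=(vx,vy,ωz)=(-0.2300, -0.1500, 0.6053), dt=0.5 → body Δ=(-0.1020, -0.0911, 0.3026) → world pose (-0.1075, -0.4187, 0.4342)
step 5: ξ=(vx,vy,ωz)=(-0.0500, -0.3300, 0.3947), dt=0.8 → body Δ=(0.0020, -0.2659, 0.3158) → world pose (0.0062, -0.6591, 0.7500)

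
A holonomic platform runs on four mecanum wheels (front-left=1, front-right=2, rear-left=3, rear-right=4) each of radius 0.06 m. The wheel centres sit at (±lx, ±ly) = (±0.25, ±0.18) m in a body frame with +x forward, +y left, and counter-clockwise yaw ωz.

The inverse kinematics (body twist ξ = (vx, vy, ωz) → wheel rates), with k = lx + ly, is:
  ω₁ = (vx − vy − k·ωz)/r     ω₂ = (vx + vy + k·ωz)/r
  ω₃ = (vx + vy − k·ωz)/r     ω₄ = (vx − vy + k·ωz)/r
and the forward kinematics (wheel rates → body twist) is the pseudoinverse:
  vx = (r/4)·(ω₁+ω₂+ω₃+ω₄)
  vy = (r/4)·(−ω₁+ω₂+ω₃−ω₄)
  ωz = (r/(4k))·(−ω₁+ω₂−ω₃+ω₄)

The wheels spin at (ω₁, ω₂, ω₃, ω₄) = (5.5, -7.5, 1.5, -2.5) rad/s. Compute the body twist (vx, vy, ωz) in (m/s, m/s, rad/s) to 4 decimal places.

k = lx + ly = 0.25 + 0.18 = 0.4300
ω₁+ω₂+ω₃+ω₄ = -3.0000  →  vx = (0.06/4)·-3.0000 = -0.0450
−ω₁+ω₂+ω₃−ω₄ = -9.0000  →  vy = (0.06/4)·-9.0000 = -0.1350
−ω₁+ω₂−ω₃+ω₄ = -17.0000  →  ωz = (0.06/1.7200)·-17.0000 = -0.5930

(-0.0450, -0.1350, -0.5930)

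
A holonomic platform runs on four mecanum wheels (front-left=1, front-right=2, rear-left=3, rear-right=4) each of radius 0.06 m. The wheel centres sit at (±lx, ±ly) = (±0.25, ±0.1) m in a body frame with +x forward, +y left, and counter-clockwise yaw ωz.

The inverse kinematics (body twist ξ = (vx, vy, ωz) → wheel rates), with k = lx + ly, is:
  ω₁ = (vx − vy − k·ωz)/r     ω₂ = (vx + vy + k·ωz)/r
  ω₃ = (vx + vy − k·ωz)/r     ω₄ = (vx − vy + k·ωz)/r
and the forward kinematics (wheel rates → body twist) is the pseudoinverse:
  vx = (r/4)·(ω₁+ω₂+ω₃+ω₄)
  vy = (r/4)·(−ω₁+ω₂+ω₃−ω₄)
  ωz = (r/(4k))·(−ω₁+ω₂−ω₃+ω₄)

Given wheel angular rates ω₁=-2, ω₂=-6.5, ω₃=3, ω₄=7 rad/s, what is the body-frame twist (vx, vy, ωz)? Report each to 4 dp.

k = lx + ly = 0.25 + 0.1 = 0.3500
ω₁+ω₂+ω₃+ω₄ = 1.5000  →  vx = (0.06/4)·1.5000 = 0.0225
−ω₁+ω₂+ω₃−ω₄ = -8.5000  →  vy = (0.06/4)·-8.5000 = -0.1275
−ω₁+ω₂−ω₃+ω₄ = -0.5000  →  ωz = (0.06/1.4000)·-0.5000 = -0.0214

(0.0225, -0.1275, -0.0214)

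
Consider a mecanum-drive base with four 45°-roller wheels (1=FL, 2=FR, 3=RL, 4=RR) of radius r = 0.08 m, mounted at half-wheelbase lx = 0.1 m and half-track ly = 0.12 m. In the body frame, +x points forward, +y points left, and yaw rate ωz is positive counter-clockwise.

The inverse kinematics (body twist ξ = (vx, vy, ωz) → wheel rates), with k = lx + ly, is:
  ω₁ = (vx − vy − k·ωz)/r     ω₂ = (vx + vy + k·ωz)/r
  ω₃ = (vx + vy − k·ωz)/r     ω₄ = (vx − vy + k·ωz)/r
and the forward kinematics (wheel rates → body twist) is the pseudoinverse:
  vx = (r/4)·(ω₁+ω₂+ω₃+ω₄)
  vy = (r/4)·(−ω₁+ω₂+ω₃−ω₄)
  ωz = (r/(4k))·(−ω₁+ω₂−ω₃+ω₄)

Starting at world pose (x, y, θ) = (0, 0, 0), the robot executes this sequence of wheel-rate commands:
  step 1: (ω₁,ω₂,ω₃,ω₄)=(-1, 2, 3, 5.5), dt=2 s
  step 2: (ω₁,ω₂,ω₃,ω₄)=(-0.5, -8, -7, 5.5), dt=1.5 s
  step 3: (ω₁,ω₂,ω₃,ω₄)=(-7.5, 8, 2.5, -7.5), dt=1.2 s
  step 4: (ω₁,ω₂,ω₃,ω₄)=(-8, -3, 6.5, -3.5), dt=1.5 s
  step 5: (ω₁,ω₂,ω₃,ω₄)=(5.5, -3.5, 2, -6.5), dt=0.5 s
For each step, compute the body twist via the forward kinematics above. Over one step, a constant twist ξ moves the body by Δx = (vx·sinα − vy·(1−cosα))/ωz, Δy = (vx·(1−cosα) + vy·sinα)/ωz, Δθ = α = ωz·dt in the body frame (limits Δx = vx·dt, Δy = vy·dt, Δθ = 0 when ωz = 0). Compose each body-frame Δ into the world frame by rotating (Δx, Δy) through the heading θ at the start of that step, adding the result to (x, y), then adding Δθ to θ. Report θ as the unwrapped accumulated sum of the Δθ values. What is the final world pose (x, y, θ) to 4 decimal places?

(-0.0242, -0.9710, 0.8045)

step 1: ξ=(vx,vy,ωz)=(0.1900, 0.0100, 0.5000), dt=2.0 → body Δ=(0.3106, 0.1915, 1.0000) → world pose (0.3106, 0.1915, 1.0000)
step 2: ξ=(vx,vy,ωz)=(-0.2000, -0.4000, 0.4545), dt=1.5 → body Δ=(-0.0805, -0.6530, 0.6818) → world pose (0.8165, -0.2291, 1.6818)
step 3: ξ=(vx,vy,ωz)=(-0.0900, 0.5100, 0.5000), dt=1.2 → body Δ=(-0.2798, 0.5445, 0.6000) → world pose (0.3063, -0.5675, 2.2818)
step 4: ξ=(vx,vy,ωz)=(-0.1600, 0.3000, -0.4545), dt=1.5 → body Δ=(-0.0743, 0.4946, -0.6818) → world pose (-0.0200, -0.9465, 1.6000)
step 5: ξ=(vx,vy,ωz)=(-0.0500, -0.0100, -1.5909), dt=0.5 → body Δ=(-0.0243, 0.0049, -0.7955) → world pose (-0.0242, -0.9710, 0.8045)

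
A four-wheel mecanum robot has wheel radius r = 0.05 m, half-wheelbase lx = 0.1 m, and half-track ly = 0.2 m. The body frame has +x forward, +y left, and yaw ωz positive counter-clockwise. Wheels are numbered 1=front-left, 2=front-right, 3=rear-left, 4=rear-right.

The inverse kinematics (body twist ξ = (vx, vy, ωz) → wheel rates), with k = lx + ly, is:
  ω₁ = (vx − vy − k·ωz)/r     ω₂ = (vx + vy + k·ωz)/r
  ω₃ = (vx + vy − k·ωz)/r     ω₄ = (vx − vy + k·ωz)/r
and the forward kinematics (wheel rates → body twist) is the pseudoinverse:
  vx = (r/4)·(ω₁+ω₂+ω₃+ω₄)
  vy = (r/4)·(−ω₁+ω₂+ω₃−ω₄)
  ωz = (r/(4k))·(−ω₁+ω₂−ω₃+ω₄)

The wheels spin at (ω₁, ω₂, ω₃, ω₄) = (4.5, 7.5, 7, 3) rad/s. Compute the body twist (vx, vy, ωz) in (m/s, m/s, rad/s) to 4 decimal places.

k = lx + ly = 0.1 + 0.2 = 0.3000
ω₁+ω₂+ω₃+ω₄ = 22.0000  →  vx = (0.05/4)·22.0000 = 0.2750
−ω₁+ω₂+ω₃−ω₄ = 7.0000  →  vy = (0.05/4)·7.0000 = 0.0875
−ω₁+ω₂−ω₃+ω₄ = -1.0000  →  ωz = (0.05/1.2000)·-1.0000 = -0.0417

(0.2750, 0.0875, -0.0417)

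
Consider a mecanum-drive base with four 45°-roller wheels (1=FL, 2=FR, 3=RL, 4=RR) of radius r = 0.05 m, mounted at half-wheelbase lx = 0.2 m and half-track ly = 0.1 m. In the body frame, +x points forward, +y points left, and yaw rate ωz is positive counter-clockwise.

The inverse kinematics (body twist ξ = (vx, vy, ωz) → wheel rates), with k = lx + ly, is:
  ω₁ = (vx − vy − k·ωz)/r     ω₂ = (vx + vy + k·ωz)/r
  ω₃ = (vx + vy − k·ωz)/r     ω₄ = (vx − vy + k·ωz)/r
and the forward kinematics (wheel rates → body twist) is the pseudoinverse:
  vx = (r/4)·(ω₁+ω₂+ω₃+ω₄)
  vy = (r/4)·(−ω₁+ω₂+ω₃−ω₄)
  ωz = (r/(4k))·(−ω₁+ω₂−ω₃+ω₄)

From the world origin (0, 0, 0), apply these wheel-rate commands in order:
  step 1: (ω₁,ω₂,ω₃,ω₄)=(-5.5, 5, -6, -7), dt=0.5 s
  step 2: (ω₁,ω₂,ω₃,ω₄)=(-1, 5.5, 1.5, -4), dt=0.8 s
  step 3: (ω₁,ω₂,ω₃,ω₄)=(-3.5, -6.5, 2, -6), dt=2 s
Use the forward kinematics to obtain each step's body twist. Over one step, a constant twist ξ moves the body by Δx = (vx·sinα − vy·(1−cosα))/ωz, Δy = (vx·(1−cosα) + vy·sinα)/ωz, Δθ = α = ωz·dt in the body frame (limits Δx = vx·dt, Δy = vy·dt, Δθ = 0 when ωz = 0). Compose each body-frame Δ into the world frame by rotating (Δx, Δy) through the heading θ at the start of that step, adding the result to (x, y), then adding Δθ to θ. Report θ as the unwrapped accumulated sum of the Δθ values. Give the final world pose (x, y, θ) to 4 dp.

(-0.3990, 0.3782, -0.6854)

step 1: ξ=(vx,vy,ωz)=(-0.1688, 0.1437, 0.3958), dt=0.5 → body Δ=(-0.0909, 0.0631, 0.1979) → world pose (-0.0909, 0.0631, 0.1979)
step 2: ξ=(vx,vy,ωz)=(0.0250, 0.1500, 0.0417), dt=0.8 → body Δ=(0.0180, 0.1203, 0.0333) → world pose (-0.0969, 0.1846, 0.2313)
step 3: ξ=(vx,vy,ωz)=(-0.1750, 0.0625, -0.4583), dt=2.0 → body Δ=(-0.2496, 0.2577, -0.9167) → world pose (-0.3990, 0.3782, -0.6854)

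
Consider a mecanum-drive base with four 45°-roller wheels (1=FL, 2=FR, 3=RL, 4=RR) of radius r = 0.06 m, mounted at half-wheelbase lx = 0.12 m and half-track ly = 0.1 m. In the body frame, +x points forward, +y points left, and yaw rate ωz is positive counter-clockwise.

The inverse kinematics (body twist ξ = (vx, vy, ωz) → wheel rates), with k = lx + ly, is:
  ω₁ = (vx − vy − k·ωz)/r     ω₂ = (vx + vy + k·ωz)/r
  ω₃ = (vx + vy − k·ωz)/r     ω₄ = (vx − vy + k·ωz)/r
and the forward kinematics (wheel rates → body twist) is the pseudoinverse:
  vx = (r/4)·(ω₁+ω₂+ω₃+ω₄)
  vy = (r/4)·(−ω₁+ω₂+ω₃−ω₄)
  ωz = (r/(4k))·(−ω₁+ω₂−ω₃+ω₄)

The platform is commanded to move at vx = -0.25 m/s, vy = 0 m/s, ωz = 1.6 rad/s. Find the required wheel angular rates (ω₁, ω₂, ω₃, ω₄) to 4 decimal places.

k = lx + ly = 0.12 + 0.1 = 0.2200;  k·ωz = 0.2200·1.6 = 0.3520
ω₁ (FL) = (vx − vy − k·ωz)/r = -0.6020/0.06 = -10.0333
ω₂ (FR) = (vx + vy + k·ωz)/r = 0.1020/0.06 = 1.7000
ω₃ (RL) = (vx + vy − k·ωz)/r = -0.6020/0.06 = -10.0333
ω₄ (RR) = (vx − vy + k·ωz)/r = 0.1020/0.06 = 1.7000

(-10.0333, 1.7000, -10.0333, 1.7000)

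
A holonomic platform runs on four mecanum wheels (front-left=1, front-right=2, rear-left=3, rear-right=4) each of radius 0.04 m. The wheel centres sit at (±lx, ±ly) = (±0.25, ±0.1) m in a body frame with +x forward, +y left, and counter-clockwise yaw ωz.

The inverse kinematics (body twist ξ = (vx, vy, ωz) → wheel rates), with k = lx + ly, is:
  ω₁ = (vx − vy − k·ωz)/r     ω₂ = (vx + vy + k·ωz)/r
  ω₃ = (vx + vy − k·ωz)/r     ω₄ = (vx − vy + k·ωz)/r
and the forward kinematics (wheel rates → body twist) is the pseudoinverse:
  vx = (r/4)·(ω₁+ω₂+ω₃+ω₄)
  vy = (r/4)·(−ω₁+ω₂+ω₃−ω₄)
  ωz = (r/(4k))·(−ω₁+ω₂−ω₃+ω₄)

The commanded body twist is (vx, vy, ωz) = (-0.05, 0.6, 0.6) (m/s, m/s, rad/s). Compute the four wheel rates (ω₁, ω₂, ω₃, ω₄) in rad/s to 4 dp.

(-21.5000, 19.0000, 8.5000, -11.0000)

k = lx + ly = 0.25 + 0.1 = 0.3500;  k·ωz = 0.3500·0.6 = 0.2100
ω₁ (FL) = (vx − vy − k·ωz)/r = -0.8600/0.04 = -21.5000
ω₂ (FR) = (vx + vy + k·ωz)/r = 0.7600/0.04 = 19.0000
ω₃ (RL) = (vx + vy − k·ωz)/r = 0.3400/0.04 = 8.5000
ω₄ (RR) = (vx − vy + k·ωz)/r = -0.4400/0.04 = -11.0000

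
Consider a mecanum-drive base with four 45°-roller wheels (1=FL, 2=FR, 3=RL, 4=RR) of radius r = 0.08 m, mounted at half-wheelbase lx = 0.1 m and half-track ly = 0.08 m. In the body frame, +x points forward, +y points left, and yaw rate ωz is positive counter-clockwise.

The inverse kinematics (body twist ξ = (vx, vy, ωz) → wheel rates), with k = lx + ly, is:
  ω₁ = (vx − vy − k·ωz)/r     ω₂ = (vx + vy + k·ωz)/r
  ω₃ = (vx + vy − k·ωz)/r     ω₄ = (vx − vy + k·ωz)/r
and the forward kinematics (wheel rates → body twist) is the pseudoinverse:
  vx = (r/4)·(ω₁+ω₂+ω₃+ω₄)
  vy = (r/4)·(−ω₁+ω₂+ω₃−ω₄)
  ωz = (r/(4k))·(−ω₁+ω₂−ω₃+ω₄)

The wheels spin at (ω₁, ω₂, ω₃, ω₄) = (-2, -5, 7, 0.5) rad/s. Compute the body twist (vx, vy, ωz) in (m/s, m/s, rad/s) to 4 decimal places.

(0.0100, 0.0700, -1.0556)

k = lx + ly = 0.1 + 0.08 = 0.1800
ω₁+ω₂+ω₃+ω₄ = 0.5000  →  vx = (0.08/4)·0.5000 = 0.0100
−ω₁+ω₂+ω₃−ω₄ = 3.5000  →  vy = (0.08/4)·3.5000 = 0.0700
−ω₁+ω₂−ω₃+ω₄ = -9.5000  →  ωz = (0.08/0.7200)·-9.5000 = -1.0556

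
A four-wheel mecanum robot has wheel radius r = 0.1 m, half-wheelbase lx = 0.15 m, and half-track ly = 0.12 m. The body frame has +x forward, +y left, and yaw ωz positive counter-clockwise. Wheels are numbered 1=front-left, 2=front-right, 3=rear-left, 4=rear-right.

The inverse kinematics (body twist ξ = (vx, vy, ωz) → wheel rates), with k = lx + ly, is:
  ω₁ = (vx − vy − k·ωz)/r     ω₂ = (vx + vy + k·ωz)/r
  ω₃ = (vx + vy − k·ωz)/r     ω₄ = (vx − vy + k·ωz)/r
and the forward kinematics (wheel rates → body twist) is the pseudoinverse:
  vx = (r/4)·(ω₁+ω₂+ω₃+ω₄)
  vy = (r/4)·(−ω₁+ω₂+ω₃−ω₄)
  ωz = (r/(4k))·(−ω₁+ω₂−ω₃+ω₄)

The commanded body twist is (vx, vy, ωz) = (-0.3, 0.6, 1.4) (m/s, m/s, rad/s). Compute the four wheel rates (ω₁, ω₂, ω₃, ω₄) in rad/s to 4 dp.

(-12.7800, 6.7800, -0.7800, -5.2200)

k = lx + ly = 0.15 + 0.12 = 0.2700;  k·ωz = 0.2700·1.4 = 0.3780
ω₁ (FL) = (vx − vy − k·ωz)/r = -1.2780/0.1 = -12.7800
ω₂ (FR) = (vx + vy + k·ωz)/r = 0.6780/0.1 = 6.7800
ω₃ (RL) = (vx + vy − k·ωz)/r = -0.0780/0.1 = -0.7800
ω₄ (RR) = (vx − vy + k·ωz)/r = -0.5220/0.1 = -5.2200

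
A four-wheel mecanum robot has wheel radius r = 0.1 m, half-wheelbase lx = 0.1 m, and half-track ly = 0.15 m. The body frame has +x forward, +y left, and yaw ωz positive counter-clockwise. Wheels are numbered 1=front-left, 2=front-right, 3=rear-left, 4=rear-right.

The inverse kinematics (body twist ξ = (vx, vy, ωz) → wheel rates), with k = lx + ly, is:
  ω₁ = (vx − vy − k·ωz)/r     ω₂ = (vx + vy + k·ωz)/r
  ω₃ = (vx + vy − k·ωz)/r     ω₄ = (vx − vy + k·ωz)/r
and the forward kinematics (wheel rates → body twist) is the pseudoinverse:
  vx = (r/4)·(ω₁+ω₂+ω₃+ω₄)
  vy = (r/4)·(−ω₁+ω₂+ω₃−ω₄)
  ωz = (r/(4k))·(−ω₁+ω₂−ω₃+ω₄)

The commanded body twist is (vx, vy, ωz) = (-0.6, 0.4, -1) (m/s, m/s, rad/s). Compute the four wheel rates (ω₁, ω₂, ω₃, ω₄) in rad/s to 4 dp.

k = lx + ly = 0.1 + 0.15 = 0.2500;  k·ωz = 0.2500·-1 = -0.2500
ω₁ (FL) = (vx − vy − k·ωz)/r = -0.7500/0.1 = -7.5000
ω₂ (FR) = (vx + vy + k·ωz)/r = -0.4500/0.1 = -4.5000
ω₃ (RL) = (vx + vy − k·ωz)/r = 0.0500/0.1 = 0.5000
ω₄ (RR) = (vx − vy + k·ωz)/r = -1.2500/0.1 = -12.5000

(-7.5000, -4.5000, 0.5000, -12.5000)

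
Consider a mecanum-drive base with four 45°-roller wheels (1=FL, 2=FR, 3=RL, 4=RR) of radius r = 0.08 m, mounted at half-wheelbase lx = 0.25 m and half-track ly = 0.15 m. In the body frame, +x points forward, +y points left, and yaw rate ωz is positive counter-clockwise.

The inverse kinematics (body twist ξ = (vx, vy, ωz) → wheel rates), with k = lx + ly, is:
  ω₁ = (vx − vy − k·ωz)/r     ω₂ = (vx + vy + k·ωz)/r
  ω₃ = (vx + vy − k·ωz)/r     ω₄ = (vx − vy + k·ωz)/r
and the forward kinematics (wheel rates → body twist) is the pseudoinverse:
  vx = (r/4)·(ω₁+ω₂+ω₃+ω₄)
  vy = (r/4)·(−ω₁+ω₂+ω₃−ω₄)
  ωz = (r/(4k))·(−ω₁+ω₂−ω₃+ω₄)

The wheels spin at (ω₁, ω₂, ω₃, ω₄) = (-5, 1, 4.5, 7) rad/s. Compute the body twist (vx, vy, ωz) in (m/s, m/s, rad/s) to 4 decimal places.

(0.1500, 0.0700, 0.4250)

k = lx + ly = 0.25 + 0.15 = 0.4000
ω₁+ω₂+ω₃+ω₄ = 7.5000  →  vx = (0.08/4)·7.5000 = 0.1500
−ω₁+ω₂+ω₃−ω₄ = 3.5000  →  vy = (0.08/4)·3.5000 = 0.0700
−ω₁+ω₂−ω₃+ω₄ = 8.5000  →  ωz = (0.08/1.6000)·8.5000 = 0.4250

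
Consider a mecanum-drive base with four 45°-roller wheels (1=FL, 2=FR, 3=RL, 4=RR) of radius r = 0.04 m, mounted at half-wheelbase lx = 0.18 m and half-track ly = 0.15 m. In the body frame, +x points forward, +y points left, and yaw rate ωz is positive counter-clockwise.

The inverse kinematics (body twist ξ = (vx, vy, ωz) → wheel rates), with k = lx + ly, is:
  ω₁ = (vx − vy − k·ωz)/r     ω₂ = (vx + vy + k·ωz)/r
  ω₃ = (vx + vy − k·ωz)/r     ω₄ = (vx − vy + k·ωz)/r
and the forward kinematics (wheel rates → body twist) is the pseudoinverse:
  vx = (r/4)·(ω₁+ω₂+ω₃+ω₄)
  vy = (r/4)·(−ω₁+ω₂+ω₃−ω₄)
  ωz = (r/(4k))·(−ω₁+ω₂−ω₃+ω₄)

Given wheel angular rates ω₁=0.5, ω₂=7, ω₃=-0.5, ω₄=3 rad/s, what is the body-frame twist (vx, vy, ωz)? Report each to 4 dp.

(0.1000, 0.0300, 0.3030)

k = lx + ly = 0.18 + 0.15 = 0.3300
ω₁+ω₂+ω₃+ω₄ = 10.0000  →  vx = (0.04/4)·10.0000 = 0.1000
−ω₁+ω₂+ω₃−ω₄ = 3.0000  →  vy = (0.04/4)·3.0000 = 0.0300
−ω₁+ω₂−ω₃+ω₄ = 10.0000  →  ωz = (0.04/1.3200)·10.0000 = 0.3030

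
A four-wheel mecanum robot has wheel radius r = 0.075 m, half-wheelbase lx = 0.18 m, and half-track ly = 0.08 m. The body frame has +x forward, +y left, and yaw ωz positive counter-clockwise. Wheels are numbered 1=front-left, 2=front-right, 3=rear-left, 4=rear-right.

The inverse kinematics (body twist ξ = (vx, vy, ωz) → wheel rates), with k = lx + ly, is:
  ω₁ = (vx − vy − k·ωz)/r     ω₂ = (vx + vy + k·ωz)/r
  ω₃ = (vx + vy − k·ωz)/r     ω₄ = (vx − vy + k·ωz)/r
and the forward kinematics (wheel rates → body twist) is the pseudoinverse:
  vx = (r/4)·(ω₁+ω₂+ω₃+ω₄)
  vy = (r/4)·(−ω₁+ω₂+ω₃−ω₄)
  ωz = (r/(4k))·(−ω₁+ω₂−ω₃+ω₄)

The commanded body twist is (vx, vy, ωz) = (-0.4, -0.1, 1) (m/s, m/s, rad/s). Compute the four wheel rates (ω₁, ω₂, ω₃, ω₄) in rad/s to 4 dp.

(-7.4667, -3.2000, -10.1333, -0.5333)

k = lx + ly = 0.18 + 0.08 = 0.2600;  k·ωz = 0.2600·1 = 0.2600
ω₁ (FL) = (vx − vy − k·ωz)/r = -0.5600/0.075 = -7.4667
ω₂ (FR) = (vx + vy + k·ωz)/r = -0.2400/0.075 = -3.2000
ω₃ (RL) = (vx + vy − k·ωz)/r = -0.7600/0.075 = -10.1333
ω₄ (RR) = (vx − vy + k·ωz)/r = -0.0400/0.075 = -0.5333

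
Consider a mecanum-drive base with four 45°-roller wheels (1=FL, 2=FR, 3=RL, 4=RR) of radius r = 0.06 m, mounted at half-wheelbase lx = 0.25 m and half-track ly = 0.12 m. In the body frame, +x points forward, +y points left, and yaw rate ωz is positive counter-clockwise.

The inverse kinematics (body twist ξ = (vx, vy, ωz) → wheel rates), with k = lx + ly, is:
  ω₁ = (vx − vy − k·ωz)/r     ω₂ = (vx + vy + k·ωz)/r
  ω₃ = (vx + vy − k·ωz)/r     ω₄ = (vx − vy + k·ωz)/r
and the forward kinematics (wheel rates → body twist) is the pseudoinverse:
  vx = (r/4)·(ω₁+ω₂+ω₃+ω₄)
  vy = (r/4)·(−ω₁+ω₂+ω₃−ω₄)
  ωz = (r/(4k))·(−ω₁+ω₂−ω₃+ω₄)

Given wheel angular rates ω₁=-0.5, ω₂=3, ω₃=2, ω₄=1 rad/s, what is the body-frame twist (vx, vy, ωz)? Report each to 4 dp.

k = lx + ly = 0.25 + 0.12 = 0.3700
ω₁+ω₂+ω₃+ω₄ = 5.5000  →  vx = (0.06/4)·5.5000 = 0.0825
−ω₁+ω₂+ω₃−ω₄ = 4.5000  →  vy = (0.06/4)·4.5000 = 0.0675
−ω₁+ω₂−ω₃+ω₄ = 2.5000  →  ωz = (0.06/1.4800)·2.5000 = 0.1014

(0.0825, 0.0675, 0.1014)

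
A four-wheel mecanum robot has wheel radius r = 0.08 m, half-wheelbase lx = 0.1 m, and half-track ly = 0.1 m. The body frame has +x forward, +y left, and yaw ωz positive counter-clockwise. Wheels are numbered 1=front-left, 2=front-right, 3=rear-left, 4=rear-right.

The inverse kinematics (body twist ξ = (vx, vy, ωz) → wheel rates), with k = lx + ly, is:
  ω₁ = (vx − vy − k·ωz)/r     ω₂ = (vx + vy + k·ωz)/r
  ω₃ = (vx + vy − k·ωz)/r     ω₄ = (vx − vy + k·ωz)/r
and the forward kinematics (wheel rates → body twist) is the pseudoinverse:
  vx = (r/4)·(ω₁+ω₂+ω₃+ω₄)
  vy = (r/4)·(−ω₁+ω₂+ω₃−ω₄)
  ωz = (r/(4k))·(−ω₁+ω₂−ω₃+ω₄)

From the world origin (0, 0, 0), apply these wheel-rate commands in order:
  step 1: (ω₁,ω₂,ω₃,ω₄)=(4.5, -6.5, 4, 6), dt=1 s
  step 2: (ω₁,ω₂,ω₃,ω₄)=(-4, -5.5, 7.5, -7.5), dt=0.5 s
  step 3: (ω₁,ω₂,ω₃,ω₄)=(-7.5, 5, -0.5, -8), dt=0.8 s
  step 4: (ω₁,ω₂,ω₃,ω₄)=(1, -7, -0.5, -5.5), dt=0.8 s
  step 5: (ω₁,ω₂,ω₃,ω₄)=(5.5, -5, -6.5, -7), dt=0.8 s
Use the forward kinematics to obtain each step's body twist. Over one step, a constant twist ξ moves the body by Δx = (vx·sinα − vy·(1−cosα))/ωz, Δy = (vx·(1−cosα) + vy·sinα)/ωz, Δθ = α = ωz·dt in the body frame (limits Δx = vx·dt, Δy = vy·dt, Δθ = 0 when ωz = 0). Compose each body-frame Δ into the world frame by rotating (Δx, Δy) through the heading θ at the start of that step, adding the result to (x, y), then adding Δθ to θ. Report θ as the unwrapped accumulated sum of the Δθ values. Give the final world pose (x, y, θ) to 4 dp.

step 1: ξ=(vx,vy,ωz)=(0.1600, -0.2600, -0.9000), dt=1.0 → body Δ=(0.0299, -0.2936, -0.9000) → world pose (0.0299, -0.2936, -0.9000)
step 2: ξ=(vx,vy,ωz)=(-0.1900, 0.2700, -1.6500), dt=0.5 → body Δ=(-0.0320, 0.1572, -0.8250) → world pose (0.1332, -0.1708, -1.7250)
step 3: ξ=(vx,vy,ωz)=(-0.2200, 0.4000, 0.5000), dt=0.8 → body Δ=(-0.2345, 0.2768, 0.4000) → world pose (0.4427, 0.0184, -1.3250)
step 4: ξ=(vx,vy,ωz)=(-0.2400, -0.0600, -1.3000), dt=0.8 → body Δ=(-0.1820, 0.0514, -1.0400) → world pose (0.4483, 0.2074, -2.3650)
step 5: ξ=(vx,vy,ωz)=(-0.2600, -0.2000, -1.1000), dt=0.8 → body Δ=(-0.2481, -0.0544, -0.8800) → world pose (0.5872, 0.4201, -3.2450)

(0.5872, 0.4201, -3.2450)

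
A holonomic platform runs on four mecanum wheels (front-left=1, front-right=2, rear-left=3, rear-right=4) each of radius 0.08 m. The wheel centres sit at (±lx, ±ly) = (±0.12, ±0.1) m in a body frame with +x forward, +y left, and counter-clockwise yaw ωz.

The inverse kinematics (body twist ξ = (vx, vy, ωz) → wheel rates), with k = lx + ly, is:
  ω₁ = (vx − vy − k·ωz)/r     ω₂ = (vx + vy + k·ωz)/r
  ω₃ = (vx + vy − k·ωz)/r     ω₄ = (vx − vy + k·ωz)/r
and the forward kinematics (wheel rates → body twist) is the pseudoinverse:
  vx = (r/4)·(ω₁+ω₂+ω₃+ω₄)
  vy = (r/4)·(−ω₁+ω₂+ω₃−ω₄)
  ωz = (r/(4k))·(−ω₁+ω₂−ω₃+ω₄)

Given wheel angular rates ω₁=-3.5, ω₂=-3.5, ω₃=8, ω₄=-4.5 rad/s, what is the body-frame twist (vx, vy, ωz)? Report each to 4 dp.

(-0.0700, 0.2500, -1.1364)

k = lx + ly = 0.12 + 0.1 = 0.2200
ω₁+ω₂+ω₃+ω₄ = -3.5000  →  vx = (0.08/4)·-3.5000 = -0.0700
−ω₁+ω₂+ω₃−ω₄ = 12.5000  →  vy = (0.08/4)·12.5000 = 0.2500
−ω₁+ω₂−ω₃+ω₄ = -12.5000  →  ωz = (0.08/0.8800)·-12.5000 = -1.1364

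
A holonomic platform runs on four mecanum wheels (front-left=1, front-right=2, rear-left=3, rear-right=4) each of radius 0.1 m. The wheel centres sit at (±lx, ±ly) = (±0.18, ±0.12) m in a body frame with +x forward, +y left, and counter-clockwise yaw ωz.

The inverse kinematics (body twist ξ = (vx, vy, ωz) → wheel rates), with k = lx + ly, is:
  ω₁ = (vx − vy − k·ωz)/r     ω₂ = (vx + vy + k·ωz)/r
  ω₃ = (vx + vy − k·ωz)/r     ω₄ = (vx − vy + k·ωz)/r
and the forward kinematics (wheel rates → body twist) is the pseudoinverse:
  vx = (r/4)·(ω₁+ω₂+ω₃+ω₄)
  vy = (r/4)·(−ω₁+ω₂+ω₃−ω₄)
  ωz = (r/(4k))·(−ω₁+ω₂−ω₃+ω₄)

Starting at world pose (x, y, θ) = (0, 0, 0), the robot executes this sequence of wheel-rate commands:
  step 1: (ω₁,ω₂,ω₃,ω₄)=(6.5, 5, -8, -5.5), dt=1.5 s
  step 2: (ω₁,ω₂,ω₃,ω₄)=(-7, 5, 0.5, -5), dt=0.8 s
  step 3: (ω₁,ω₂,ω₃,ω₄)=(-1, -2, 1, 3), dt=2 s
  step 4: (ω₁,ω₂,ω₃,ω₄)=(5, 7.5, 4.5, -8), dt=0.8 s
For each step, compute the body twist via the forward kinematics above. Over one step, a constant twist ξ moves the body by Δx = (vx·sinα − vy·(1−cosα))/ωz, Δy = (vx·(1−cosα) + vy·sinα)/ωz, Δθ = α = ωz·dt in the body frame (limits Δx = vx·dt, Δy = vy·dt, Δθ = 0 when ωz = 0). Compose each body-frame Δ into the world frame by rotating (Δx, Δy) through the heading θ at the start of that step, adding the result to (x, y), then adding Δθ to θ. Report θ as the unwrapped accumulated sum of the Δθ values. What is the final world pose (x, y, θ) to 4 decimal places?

step 1: ξ=(vx,vy,ωz)=(-0.0500, -0.1000, 0.0833), dt=1.5 → body Δ=(-0.0654, -0.1543, 0.1250) → world pose (-0.0654, -0.1543, 0.1250)
step 2: ξ=(vx,vy,ωz)=(-0.1625, 0.4375, 0.5417), dt=0.8 → body Δ=(-0.2006, 0.3114, 0.4333) → world pose (-0.3033, 0.1297, 0.5583)
step 3: ξ=(vx,vy,ωz)=(0.0250, -0.0750, 0.0833), dt=2.0 → body Δ=(0.0622, -0.1451, 0.1667) → world pose (-0.1736, 0.0396, 0.7250)
step 4: ξ=(vx,vy,ωz)=(0.2250, 0.3750, -0.8333), dt=0.8 → body Δ=(0.2633, 0.2205, -0.6667) → world pose (-0.1227, 0.3792, 0.0583)

(-0.1227, 0.3792, 0.0583)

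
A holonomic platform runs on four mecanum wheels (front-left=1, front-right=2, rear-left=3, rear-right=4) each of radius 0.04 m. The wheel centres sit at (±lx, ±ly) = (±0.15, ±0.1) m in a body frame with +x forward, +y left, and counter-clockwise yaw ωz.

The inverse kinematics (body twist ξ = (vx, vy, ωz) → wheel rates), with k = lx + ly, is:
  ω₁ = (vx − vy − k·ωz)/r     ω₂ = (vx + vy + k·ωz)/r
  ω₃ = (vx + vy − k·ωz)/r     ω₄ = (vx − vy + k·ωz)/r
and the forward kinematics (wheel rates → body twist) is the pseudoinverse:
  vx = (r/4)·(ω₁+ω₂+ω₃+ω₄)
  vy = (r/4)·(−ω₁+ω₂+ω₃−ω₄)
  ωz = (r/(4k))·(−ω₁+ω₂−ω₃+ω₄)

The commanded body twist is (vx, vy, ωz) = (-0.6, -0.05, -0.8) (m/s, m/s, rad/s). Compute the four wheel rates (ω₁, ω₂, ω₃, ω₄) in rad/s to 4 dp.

k = lx + ly = 0.15 + 0.1 = 0.2500;  k·ωz = 0.2500·-0.8 = -0.2000
ω₁ (FL) = (vx − vy − k·ωz)/r = -0.3500/0.04 = -8.7500
ω₂ (FR) = (vx + vy + k·ωz)/r = -0.8500/0.04 = -21.2500
ω₃ (RL) = (vx + vy − k·ωz)/r = -0.4500/0.04 = -11.2500
ω₄ (RR) = (vx − vy + k·ωz)/r = -0.7500/0.04 = -18.7500

(-8.7500, -21.2500, -11.2500, -18.7500)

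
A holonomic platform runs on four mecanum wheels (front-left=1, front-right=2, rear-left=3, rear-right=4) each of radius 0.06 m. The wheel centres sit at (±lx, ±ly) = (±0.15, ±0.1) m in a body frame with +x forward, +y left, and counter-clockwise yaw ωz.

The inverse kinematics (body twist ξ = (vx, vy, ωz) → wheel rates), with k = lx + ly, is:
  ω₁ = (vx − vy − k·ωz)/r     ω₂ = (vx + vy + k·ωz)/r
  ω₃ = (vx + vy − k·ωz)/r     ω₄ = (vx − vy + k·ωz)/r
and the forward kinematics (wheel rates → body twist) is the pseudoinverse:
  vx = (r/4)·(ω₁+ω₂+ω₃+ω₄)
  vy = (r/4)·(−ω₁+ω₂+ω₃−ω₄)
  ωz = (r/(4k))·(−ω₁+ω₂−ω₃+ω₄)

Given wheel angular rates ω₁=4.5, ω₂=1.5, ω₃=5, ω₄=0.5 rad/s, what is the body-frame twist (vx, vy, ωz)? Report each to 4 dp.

(0.1725, 0.0225, -0.4500)

k = lx + ly = 0.15 + 0.1 = 0.2500
ω₁+ω₂+ω₃+ω₄ = 11.5000  →  vx = (0.06/4)·11.5000 = 0.1725
−ω₁+ω₂+ω₃−ω₄ = 1.5000  →  vy = (0.06/4)·1.5000 = 0.0225
−ω₁+ω₂−ω₃+ω₄ = -7.5000  →  ωz = (0.06/1.0000)·-7.5000 = -0.4500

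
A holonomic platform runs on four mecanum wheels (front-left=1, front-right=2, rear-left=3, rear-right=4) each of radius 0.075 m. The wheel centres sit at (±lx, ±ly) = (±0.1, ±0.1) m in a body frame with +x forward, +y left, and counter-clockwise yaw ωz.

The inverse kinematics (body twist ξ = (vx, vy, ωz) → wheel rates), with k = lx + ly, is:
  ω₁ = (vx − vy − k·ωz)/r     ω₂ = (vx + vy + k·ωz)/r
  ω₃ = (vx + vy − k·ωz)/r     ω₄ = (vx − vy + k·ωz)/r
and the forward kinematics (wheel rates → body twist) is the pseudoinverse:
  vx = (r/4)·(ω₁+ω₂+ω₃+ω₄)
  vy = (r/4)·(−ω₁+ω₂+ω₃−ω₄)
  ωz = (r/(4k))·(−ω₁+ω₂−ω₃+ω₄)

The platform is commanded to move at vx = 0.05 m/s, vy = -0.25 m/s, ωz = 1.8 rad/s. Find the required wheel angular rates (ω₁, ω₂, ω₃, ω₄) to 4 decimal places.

k = lx + ly = 0.1 + 0.1 = 0.2000;  k·ωz = 0.2000·1.8 = 0.3600
ω₁ (FL) = (vx − vy − k·ωz)/r = -0.0600/0.075 = -0.8000
ω₂ (FR) = (vx + vy + k·ωz)/r = 0.1600/0.075 = 2.1333
ω₃ (RL) = (vx + vy − k·ωz)/r = -0.5600/0.075 = -7.4667
ω₄ (RR) = (vx − vy + k·ωz)/r = 0.6600/0.075 = 8.8000

(-0.8000, 2.1333, -7.4667, 8.8000)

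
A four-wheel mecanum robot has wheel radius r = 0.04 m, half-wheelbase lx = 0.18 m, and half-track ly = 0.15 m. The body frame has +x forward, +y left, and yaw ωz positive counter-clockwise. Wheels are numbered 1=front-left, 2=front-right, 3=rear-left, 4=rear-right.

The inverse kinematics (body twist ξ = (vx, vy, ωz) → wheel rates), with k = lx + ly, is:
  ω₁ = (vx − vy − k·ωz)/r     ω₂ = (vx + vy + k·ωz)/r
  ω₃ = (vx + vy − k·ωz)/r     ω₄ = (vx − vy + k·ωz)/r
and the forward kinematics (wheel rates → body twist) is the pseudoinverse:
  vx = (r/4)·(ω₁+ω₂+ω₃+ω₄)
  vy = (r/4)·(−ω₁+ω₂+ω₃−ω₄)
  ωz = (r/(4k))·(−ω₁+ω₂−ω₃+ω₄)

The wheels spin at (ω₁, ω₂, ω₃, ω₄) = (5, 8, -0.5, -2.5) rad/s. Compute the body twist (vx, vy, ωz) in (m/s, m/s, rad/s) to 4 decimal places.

(0.1000, 0.0500, 0.0303)

k = lx + ly = 0.18 + 0.15 = 0.3300
ω₁+ω₂+ω₃+ω₄ = 10.0000  →  vx = (0.04/4)·10.0000 = 0.1000
−ω₁+ω₂+ω₃−ω₄ = 5.0000  →  vy = (0.04/4)·5.0000 = 0.0500
−ω₁+ω₂−ω₃+ω₄ = 1.0000  →  ωz = (0.04/1.3200)·1.0000 = 0.0303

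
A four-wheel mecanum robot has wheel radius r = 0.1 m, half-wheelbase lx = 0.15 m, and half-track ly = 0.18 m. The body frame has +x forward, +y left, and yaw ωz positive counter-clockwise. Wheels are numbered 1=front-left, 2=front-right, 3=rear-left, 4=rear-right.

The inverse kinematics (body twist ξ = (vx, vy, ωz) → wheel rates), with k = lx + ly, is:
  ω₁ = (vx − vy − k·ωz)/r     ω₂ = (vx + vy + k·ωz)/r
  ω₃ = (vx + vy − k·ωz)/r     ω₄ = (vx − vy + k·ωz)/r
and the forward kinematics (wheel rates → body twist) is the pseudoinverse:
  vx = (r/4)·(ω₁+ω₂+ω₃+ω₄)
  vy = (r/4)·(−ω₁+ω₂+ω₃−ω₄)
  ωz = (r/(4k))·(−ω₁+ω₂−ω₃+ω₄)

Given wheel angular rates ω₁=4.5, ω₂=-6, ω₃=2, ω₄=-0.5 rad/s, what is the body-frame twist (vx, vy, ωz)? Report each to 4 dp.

(0.0000, -0.2000, -0.9848)

k = lx + ly = 0.15 + 0.18 = 0.3300
ω₁+ω₂+ω₃+ω₄ = 0.0000  →  vx = (0.1/4)·0.0000 = 0.0000
−ω₁+ω₂+ω₃−ω₄ = -8.0000  →  vy = (0.1/4)·-8.0000 = -0.2000
−ω₁+ω₂−ω₃+ω₄ = -13.0000  →  ωz = (0.1/1.3200)·-13.0000 = -0.9848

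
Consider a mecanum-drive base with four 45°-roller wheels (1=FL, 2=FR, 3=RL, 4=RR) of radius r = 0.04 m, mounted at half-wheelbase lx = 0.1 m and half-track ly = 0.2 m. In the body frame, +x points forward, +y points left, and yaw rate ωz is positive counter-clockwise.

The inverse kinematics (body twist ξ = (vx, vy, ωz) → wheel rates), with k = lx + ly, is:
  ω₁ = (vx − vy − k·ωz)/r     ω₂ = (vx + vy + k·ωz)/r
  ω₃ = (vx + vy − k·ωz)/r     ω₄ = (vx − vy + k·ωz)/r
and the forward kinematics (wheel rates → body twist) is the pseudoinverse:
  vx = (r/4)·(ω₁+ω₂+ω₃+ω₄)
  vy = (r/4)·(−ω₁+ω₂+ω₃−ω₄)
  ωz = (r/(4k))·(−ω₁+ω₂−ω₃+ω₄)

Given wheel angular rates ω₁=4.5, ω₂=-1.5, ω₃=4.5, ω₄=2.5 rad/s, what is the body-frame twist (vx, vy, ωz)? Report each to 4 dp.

k = lx + ly = 0.1 + 0.2 = 0.3000
ω₁+ω₂+ω₃+ω₄ = 10.0000  →  vx = (0.04/4)·10.0000 = 0.1000
−ω₁+ω₂+ω₃−ω₄ = -4.0000  →  vy = (0.04/4)·-4.0000 = -0.0400
−ω₁+ω₂−ω₃+ω₄ = -8.0000  →  ωz = (0.04/1.2000)·-8.0000 = -0.2667

(0.1000, -0.0400, -0.2667)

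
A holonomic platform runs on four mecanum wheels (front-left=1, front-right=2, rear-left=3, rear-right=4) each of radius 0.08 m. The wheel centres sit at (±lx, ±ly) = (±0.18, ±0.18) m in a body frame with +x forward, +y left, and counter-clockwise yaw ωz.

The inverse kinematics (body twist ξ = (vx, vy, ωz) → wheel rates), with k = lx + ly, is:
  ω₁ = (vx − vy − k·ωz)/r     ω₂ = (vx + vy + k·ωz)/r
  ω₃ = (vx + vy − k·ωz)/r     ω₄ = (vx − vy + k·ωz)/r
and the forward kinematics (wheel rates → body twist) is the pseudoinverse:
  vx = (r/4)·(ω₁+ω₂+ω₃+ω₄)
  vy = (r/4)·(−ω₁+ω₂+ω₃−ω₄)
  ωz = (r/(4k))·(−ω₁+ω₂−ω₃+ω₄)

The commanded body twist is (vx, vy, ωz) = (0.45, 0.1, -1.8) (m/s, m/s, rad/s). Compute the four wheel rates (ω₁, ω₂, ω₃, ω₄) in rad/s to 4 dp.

(12.4750, -1.2250, 14.9750, -3.7250)

k = lx + ly = 0.18 + 0.18 = 0.3600;  k·ωz = 0.3600·-1.8 = -0.6480
ω₁ (FL) = (vx − vy − k·ωz)/r = 0.9980/0.08 = 12.4750
ω₂ (FR) = (vx + vy + k·ωz)/r = -0.0980/0.08 = -1.2250
ω₃ (RL) = (vx + vy − k·ωz)/r = 1.1980/0.08 = 14.9750
ω₄ (RR) = (vx − vy + k·ωz)/r = -0.2980/0.08 = -3.7250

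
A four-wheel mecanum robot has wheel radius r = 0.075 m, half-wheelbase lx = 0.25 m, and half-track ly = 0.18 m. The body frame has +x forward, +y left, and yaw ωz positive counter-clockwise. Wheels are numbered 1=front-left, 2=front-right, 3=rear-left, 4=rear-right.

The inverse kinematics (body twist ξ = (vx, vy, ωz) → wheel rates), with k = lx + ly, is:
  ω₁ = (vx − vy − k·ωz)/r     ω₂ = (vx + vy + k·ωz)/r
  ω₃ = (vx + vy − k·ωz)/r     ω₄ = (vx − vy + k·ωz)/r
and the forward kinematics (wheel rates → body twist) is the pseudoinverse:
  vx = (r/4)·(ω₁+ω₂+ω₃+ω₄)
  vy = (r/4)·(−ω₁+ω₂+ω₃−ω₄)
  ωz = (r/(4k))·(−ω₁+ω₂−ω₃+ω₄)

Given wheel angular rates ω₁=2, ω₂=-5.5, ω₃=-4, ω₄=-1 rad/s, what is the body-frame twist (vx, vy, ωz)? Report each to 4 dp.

(-0.1594, -0.1969, -0.1962)

k = lx + ly = 0.25 + 0.18 = 0.4300
ω₁+ω₂+ω₃+ω₄ = -8.5000  →  vx = (0.075/4)·-8.5000 = -0.1594
−ω₁+ω₂+ω₃−ω₄ = -10.5000  →  vy = (0.075/4)·-10.5000 = -0.1969
−ω₁+ω₂−ω₃+ω₄ = -4.5000  →  ωz = (0.075/1.7200)·-4.5000 = -0.1962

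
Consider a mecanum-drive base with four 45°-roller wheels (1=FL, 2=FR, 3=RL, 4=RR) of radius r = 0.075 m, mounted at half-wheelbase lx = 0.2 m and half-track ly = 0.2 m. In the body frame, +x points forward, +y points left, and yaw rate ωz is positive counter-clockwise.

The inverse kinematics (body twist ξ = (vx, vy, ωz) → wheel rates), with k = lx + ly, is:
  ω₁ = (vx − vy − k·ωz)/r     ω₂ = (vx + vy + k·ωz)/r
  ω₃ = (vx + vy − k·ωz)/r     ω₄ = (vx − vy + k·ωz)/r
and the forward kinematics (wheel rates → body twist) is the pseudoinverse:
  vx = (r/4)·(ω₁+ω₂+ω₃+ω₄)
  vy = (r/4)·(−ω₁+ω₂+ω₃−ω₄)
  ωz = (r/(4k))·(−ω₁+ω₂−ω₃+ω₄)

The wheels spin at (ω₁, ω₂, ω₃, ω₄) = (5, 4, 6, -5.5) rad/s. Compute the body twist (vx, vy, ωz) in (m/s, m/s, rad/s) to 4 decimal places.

k = lx + ly = 0.2 + 0.2 = 0.4000
ω₁+ω₂+ω₃+ω₄ = 9.5000  →  vx = (0.075/4)·9.5000 = 0.1781
−ω₁+ω₂+ω₃−ω₄ = 10.5000  →  vy = (0.075/4)·10.5000 = 0.1969
−ω₁+ω₂−ω₃+ω₄ = -12.5000  →  ωz = (0.075/1.6000)·-12.5000 = -0.5859

(0.1781, 0.1969, -0.5859)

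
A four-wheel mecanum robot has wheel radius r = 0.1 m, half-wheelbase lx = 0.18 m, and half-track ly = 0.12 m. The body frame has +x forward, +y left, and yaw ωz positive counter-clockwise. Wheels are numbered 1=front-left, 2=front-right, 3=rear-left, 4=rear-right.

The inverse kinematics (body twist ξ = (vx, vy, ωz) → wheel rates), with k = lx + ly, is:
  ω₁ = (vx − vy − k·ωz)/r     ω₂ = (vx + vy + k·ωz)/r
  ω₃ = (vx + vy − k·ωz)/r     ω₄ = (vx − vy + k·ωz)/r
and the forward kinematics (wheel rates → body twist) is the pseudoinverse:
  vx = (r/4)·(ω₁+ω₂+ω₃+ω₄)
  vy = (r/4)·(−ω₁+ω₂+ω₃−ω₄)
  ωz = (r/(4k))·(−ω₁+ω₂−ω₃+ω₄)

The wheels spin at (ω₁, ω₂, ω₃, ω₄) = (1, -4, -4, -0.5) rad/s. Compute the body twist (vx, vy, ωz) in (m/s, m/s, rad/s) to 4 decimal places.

k = lx + ly = 0.18 + 0.12 = 0.3000
ω₁+ω₂+ω₃+ω₄ = -7.5000  →  vx = (0.1/4)·-7.5000 = -0.1875
−ω₁+ω₂+ω₃−ω₄ = -8.5000  →  vy = (0.1/4)·-8.5000 = -0.2125
−ω₁+ω₂−ω₃+ω₄ = -1.5000  →  ωz = (0.1/1.2000)·-1.5000 = -0.1250

(-0.1875, -0.2125, -0.1250)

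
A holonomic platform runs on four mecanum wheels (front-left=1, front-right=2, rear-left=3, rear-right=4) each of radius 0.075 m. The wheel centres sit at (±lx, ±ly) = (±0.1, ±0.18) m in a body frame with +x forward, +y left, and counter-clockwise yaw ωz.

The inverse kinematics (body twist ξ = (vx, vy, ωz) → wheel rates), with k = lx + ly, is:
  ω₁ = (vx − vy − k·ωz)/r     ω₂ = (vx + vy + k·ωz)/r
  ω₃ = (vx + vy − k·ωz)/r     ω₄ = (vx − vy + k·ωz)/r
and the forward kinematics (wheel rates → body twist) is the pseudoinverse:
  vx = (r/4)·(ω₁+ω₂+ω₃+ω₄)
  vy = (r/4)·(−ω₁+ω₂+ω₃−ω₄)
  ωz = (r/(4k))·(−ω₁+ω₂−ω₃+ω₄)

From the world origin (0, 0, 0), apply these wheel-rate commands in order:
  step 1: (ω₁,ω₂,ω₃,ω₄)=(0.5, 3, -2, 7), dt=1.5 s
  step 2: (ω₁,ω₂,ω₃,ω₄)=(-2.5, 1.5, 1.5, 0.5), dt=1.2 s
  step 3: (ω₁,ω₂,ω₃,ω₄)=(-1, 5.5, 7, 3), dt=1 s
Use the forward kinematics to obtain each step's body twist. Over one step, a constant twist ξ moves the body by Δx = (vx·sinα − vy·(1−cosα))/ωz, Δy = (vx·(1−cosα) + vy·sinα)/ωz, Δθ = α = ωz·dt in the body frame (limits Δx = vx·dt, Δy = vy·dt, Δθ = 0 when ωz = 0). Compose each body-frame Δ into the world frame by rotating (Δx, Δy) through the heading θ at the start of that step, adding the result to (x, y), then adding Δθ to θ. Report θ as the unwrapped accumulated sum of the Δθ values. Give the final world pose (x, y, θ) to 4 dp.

step 1: ξ=(vx,vy,ωz)=(0.1594, -0.1219, 0.7701), dt=1.5 → body Δ=(0.2837, -0.0214, 1.1551) → world pose (0.2837, -0.0214, 1.1551)
step 2: ξ=(vx,vy,ωz)=(0.0187, 0.0938, 0.2009), dt=1.2 → body Δ=(0.0088, 0.1141, 0.2411) → world pose (0.1828, 0.0327, 1.3962)
step 3: ξ=(vx,vy,ωz)=(0.2719, 0.1969, 0.1674), dt=1.0 → body Δ=(0.2542, 0.2187, 0.1674) → world pose (0.0117, 0.3210, 1.5636)

(0.0117, 0.3210, 1.5636)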